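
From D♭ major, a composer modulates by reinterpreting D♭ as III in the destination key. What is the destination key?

The numeral III denotes a major triad on scale degree 3. With D♭ on degree 3, the tonic of the new key is B♭.
Degree 3 carries a major triad in natural-minor keys, so the destination is B♭ minor.
Check: the diatonic triads of B♭ minor (natural minor) are B♭m (i), Cdim (ii°), D♭ (III), E♭m (iv), Fm (v), G♭ (VI), A♭ (VII) — D♭ is indeed III.

B♭ minor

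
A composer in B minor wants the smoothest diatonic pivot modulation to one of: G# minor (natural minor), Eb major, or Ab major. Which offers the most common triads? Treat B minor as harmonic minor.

G# minor

Triads of B minor (harmonic minor): B minor (i), C# diminished (ii°), D augmented (III+), E minor (iv), F# major (V), G major (VI), A# diminished (vii°).
G# minor (natural minor) shares 2: F#, A#dim.
Eb major shares 0: none.
Ab major shares 0: none.
The most common triads (2) are shared with G# minor.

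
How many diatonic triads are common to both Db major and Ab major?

4

Diatonic triads of Db major: Db (I), Ebm (ii), Fm (iii), Gb (IV), Ab (V), Bbm (vi), Cdim (vii°).
Diatonic triads of Ab major: Ab (I), Bbm (ii), Cm (iii), Db (IV), Eb (V), Fm (vi), Gdim (vii°).
Matching root and quality in both lists: Db, Fm, Ab, Bbm.
That gives 4 common triads.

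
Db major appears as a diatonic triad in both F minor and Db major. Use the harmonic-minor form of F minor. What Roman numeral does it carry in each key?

The scale of F minor (harmonic minor) is F G Ab Bb C Db E; Db is degree 6, and the triad built there (Db-F-Ab) is major, so it is VI.
The scale of Db major is Db Eb F Gb Ab Bb C; Db is degree 1, and the triad built there (Db-F-Ab) is major, so it is I.

VI in F minor; I in Db major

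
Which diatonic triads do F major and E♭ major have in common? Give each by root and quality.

Gm, B♭

Triads in F major: F (I), Gm (ii), Am (iii), B♭ (IV), C (V), Dm (vi), Edim (vii°).
Triads in E♭ major: E♭ (I), Fm (ii), Gm (iii), A♭ (IV), B♭ (V), Cm (vi), Ddim (vii°).
Shared triads with their functions: Gm (ii in F major, iii in E♭ major); B♭ (IV in F major, V in E♭ major).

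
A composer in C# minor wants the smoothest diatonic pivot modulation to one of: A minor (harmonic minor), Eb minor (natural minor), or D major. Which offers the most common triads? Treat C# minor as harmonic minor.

Triads of C# minor (harmonic minor): C#m (i), D#dim (ii°), Eaug (III+), F#m (iv), G# (V), A (VI), B#dim (vii°).
A minor (harmonic minor) shares 0: none.
Eb minor (natural minor) shares 0: none.
D major shares 2: F#m, A.
The most common triads (2) are shared with D major.

D major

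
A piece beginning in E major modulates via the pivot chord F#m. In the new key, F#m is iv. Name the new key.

C# minor

The numeral iv denotes a minor triad on scale degree 4. With F# on degree 4, the tonic of the new key is C#.
Degree 4 carries a minor triad in minor keys, so the destination is C# minor.
Check: the diatonic triads of C# minor (natural minor) are C#m (i), D#dim (ii°), E (III), F#m (iv), G#m (v), A (VI), B (VII) — F#m is indeed iv.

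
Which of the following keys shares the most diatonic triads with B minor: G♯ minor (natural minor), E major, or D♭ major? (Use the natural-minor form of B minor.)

Triads of B minor (natural minor): B minor (i), C♯ diminished (ii°), D major (III), E minor (iv), F♯ minor (v), G major (VI), A major (VII).
G♯ minor (natural minor) shares 0: none.
E major shares 2: F♯m, A.
D♭ major shares 0: none.
The most common triads (2) are shared with E major.

E major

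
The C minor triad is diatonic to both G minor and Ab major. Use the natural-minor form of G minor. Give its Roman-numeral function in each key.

The scale of G minor (natural minor) is G A Bb C D Eb F; C is degree 4, and the triad built there (C-Eb-G) is minor, so it is iv.
The scale of Ab major is Ab Bb C Db Eb F G; C is degree 3, and the triad built there (C-Eb-G) is minor, so it is iii.

iv in G minor; iii in Ab major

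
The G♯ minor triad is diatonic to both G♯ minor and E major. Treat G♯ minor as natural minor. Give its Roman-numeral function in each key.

The scale of G♯ minor (natural minor) is G♯ A♯ B C♯ D♯ E F♯; G♯ is degree 1, and the triad built there (G♯-B-D♯) is minor, so it is i.
The scale of E major is E F♯ G♯ A B C♯ D♯; G♯ is degree 3, and the triad built there (G♯-B-D♯) is minor, so it is iii.

i in G♯ minor; iii in E major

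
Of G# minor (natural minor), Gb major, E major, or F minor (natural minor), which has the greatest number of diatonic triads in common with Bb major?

Triads of Bb major: Bb major (I), C minor (ii), D minor (iii), Eb major (IV), F major (V), G minor (vi), A diminished (vii°).
G# minor (natural minor) shares 0: none.
Gb major shares 0: none.
E major shares 0: none.
F minor (natural minor) shares 2: Cm, Eb.
The most common triads (2) are shared with F minor.

F minor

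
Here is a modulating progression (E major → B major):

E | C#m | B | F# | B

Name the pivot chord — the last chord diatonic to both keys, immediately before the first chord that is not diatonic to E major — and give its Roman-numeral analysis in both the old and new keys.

Chords diatonic to E major: E, F#m, G#m, A, B, C#m, D#dim.
Reading the progression, the first chord not in that set is F#, so the modulation leaves E major there.
The chord immediately before F# is B, which is diatonic to both keys: V in E major and I in B major.

B — V in E major, I in B major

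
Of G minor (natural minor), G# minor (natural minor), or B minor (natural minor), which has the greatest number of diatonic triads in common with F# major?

G# minor

Triads of F# major: F# (I), G#m (ii), A#m (iii), B (IV), C# (V), D#m (vi), E#dim (vii°).
G minor (natural minor) shares 0: none.
G# minor (natural minor) shares 4: F#, G#m, B, D#m.
B minor (natural minor) shares 0: none.
The most common triads (4) are shared with G# minor.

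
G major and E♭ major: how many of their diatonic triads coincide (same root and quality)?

0

Diatonic triads of G major: G (I), Am (ii), Bm (iii), C (IV), D (V), Em (vi), F♯dim (vii°).
Diatonic triads of E♭ major: E♭ (I), Fm (ii), Gm (iii), A♭ (IV), B♭ (V), Cm (vi), Ddim (vii°).
No triad has the same root and quality in both keys.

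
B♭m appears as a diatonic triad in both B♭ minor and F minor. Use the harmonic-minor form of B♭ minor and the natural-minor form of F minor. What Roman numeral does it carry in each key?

The scale of B♭ minor (harmonic minor) is B♭ C D♭ E♭ F G♭ A; B♭ is degree 1, and the triad built there (B♭-D♭-F) is minor, so it is i.
The scale of F minor (natural minor) is F G A♭ B♭ C D♭ E♭; B♭ is degree 4, and the triad built there (B♭-D♭-F) is minor, so it is iv.

i in B♭ minor; iv in F minor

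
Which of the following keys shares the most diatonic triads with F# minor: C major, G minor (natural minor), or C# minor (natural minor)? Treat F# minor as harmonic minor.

Triads of F# minor (harmonic minor): F# minor (i), G# diminished (ii°), A augmented (III+), B minor (iv), C# major (V), D major (VI), E# diminished (vii°).
C major shares 0: none.
G minor (natural minor) shares 0: none.
C# minor (natural minor) shares 1: F#m.
The most common triads (1) are shared with C# minor.

C# minor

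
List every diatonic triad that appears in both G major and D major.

G, Bm, D, Em

Triads in G major: G (I), Am (ii), Bm (iii), C (IV), D (V), Em (vi), F#dim (vii°).
Triads in D major: D (I), Em (ii), F#m (iii), G (IV), A (V), Bm (vi), C#dim (vii°).
Shared triads with their functions: G (I in G major, IV in D major); Bm (iii in G major, vi in D major); D (V in G major, I in D major); Em (vi in G major, ii in D major).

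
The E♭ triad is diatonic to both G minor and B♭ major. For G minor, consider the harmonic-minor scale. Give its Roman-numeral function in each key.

The scale of G minor (harmonic minor) is G A B♭ C D E♭ F♯; E♭ is degree 6, and the triad built there (E♭-G-B♭) is major, so it is VI.
The scale of B♭ major is B♭ C D E♭ F G A; E♭ is degree 4, and the triad built there (E♭-G-B♭) is major, so it is IV.

VI in G minor; IV in B♭ major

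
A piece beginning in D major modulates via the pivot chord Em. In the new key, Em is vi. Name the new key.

The numeral vi denotes a minor triad on scale degree 6. With E on degree 6, the tonic of the new key is G.
Degree 6 carries a minor triad in major keys, so the destination is G major.
Check: the diatonic triads of G major are G (I), Am (ii), Bm (iii), C (IV), D (V), Em (vi), F#dim (vii°) — Em is indeed vi.

G major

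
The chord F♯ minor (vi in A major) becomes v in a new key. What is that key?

B minor

The numeral v denotes a minor triad on scale degree 5. With F♯ on degree 5, the tonic of the new key is B.
Degree 5 carries a minor triad in natural-minor keys, so the destination is B minor.
Check: the diatonic triads of B minor (natural minor) are Bm (i), C♯dim (ii°), D (III), Em (iv), F♯m (v), G (VI), A (VII) — F♯ minor is indeed v.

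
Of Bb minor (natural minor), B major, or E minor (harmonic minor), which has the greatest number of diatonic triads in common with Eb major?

Triads of Eb major: Eb major (I), F minor (ii), G minor (iii), Ab major (IV), Bb major (V), C minor (vi), D diminished (vii°).
Bb minor (natural minor) shares 2: Fm, Ab.
B major shares 0: none.
E minor (harmonic minor) shares 0: none.
The most common triads (2) are shared with Bb minor.

Bb minor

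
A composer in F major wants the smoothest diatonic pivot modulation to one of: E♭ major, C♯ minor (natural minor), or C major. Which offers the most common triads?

Triads of F major: F (I), Gm (ii), Am (iii), B♭ (IV), C (V), Dm (vi), Edim (vii°).
E♭ major shares 2: Gm, B♭.
C♯ minor (natural minor) shares 0: none.
C major shares 4: F, Am, C, Dm.
The most common triads (4) are shared with C major.

C major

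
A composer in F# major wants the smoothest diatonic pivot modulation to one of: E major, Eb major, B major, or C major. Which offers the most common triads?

Triads of F# major: F# (I), G#m (ii), A#m (iii), B (IV), C# (V), D#m (vi), E#dim (vii°).
E major shares 2: G#m, B.
Eb major shares 0: none.
B major shares 4: F#, G#m, B, D#m.
C major shares 0: none.
The most common triads (4) are shared with B major.

B major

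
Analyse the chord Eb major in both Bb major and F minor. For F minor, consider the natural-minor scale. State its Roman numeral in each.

IV in Bb major; VII in F minor

The scale of Bb major is Bb C D Eb F G A; Eb is degree 4, and the triad built there (Eb-G-Bb) is major, so it is IV.
The scale of F minor (natural minor) is F G Ab Bb C Db Eb; Eb is degree 7, and the triad built there (Eb-G-Bb) is major, so it is VII.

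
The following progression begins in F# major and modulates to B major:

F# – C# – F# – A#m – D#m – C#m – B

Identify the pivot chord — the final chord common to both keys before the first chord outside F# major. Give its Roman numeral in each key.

Chords diatonic to F# major: F#, G#m, A#m, B, C#, D#m, E#dim.
Reading the progression, the first chord not in that set is C#m, so the modulation leaves F# major there.
The chord immediately before C#m is D#m, which is diatonic to both keys: vi in F# major and iii in B major.

D#m — vi in F# major, iii in B major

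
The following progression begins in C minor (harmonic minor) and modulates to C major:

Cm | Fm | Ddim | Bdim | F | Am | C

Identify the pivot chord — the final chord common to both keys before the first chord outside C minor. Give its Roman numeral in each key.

Bdim — vii° in C minor, vii° in C major

Chords diatonic to C minor: Cm, Ddim, E♭aug, Fm, G, A♭, Bdim.
Reading the progression, the first chord not in that set is F, so the modulation leaves C minor there.
The chord immediately before F is Bdim, which is diatonic to both keys: vii° in C minor and vii° in C major.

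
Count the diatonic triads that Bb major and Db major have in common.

0

Diatonic triads of Bb major: Bb (I), Cm (ii), Dm (iii), Eb (IV), F (V), Gm (vi), Adim (vii°).
Diatonic triads of Db major: Db (I), Ebm (ii), Fm (iii), Gb (IV), Ab (V), Bbm (vi), Cdim (vii°).
No triad has the same root and quality in both keys.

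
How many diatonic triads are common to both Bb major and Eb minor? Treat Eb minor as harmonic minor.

1

Diatonic triads of Bb major: Bb (I), Cm (ii), Dm (iii), Eb (IV), F (V), Gm (vi), Adim (vii°).
Diatonic triads of Eb minor (harmonic minor): Ebm (i), Fdim (ii°), Gbaug (III+), Abm (iv), Bb (V), Cb (VI), Ddim (vii°).
Matching root and quality in both lists: Bb.
That gives 1 common triad.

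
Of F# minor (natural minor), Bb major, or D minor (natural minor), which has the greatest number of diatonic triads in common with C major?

D minor

Triads of C major: C major (I), D minor (ii), E minor (iii), F major (IV), G major (V), A minor (vi), B diminished (vii°).
F# minor (natural minor) shares 0: none.
Bb major shares 2: Dm, F.
D minor (natural minor) shares 4: C, Dm, F, Am.
The most common triads (4) are shared with D minor.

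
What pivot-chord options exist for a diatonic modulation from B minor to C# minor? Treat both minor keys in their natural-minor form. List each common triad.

Triads in B minor (natural minor): B minor (i), C# diminished (ii°), D major (III), E minor (iv), F# minor (v), G major (VI), A major (VII).
Triads in C# minor (natural minor): C# minor (i), D# diminished (ii°), E major (III), F# minor (iv), G# minor (v), A major (VI), B major (VII).
Shared triads with their functions: F# minor (v in B minor, iv in C# minor); A major (VII in B minor, VI in C# minor).

F#m, A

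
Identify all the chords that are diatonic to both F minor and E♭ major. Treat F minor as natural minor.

Triads in F minor (natural minor): F minor (i), G diminished (ii°), A♭ major (III), B♭ minor (iv), C minor (v), D♭ major (VI), E♭ major (VII).
Triads in E♭ major: E♭ major (I), F minor (ii), G minor (iii), A♭ major (IV), B♭ major (V), C minor (vi), D diminished (vii°).
Shared triads with their functions: F minor (i in F minor, ii in E♭ major); A♭ major (III in F minor, IV in E♭ major); C minor (v in F minor, vi in E♭ major); E♭ major (VII in F minor, I in E♭ major).

Fm, A♭, Cm, E♭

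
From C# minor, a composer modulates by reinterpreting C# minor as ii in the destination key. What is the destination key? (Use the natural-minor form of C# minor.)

The numeral ii denotes a minor triad on scale degree 2. With C# on degree 2, the tonic of the new key is B.
Degree 2 carries a minor triad in major keys, so the destination is B major.
Check: the diatonic triads of B major are B (I), C#m (ii), D#m (iii), E (IV), F# (V), G#m (vi), A#dim (vii°) — C# minor is indeed ii.

B major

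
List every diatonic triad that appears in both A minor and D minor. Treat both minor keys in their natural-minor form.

Triads in A minor (natural minor): Am (i), Bdim (ii°), C (III), Dm (iv), Em (v), F (VI), G (VII).
Triads in D minor (natural minor): Dm (i), Edim (ii°), F (III), Gm (iv), Am (v), Bb (VI), C (VII).
Shared triads with their functions: Am (i in A minor, v in D minor); C (III in A minor, VII in D minor); Dm (iv in A minor, i in D minor); F (VI in A minor, III in D minor).

Am, C, Dm, F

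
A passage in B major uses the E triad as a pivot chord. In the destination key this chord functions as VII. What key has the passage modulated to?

The numeral VII denotes a major triad on scale degree 7. With E on degree 7, the tonic of the new key is F#.
Degree 7 carries a major triad in natural-minor keys, so the destination is F# minor.
Check: the diatonic triads of F# minor (natural minor) are F#m (i), G#dim (ii°), A (III), Bm (iv), C#m (v), D (VI), E (VII) — E is indeed VII.

F# minor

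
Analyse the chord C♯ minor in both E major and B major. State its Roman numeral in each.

vi in E major; ii in B major

The scale of E major is E F♯ G♯ A B C♯ D♯; C♯ is degree 6, and the triad built there (C♯-E-G♯) is minor, so it is vi.
The scale of B major is B C♯ D♯ E F♯ G♯ A♯; C♯ is degree 2, and the triad built there (C♯-E-G♯) is minor, so it is ii.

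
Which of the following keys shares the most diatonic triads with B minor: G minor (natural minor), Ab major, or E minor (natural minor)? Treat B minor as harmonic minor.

Triads of B minor (harmonic minor): Bm (i), C#dim (ii°), Daug (III+), Em (iv), F# (V), G (VI), A#dim (vii°).
G minor (natural minor) shares 0: none.
Ab major shares 0: none.
E minor (natural minor) shares 3: Bm, Em, G.
The most common triads (3) are shared with E minor.

E minor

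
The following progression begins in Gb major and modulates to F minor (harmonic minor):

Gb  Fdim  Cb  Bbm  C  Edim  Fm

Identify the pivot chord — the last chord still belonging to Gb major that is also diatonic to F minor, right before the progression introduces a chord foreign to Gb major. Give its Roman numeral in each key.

Bbm — iii in Gb major, iv in F minor

Chords diatonic to Gb major: Gb, Abm, Bbm, Cb, Db, Ebm, Fdim.
Reading the progression, the first chord not in that set is C, so the modulation leaves Gb major there.
The chord immediately before C is Bbm, which is diatonic to both keys: iii in Gb major and iv in F minor.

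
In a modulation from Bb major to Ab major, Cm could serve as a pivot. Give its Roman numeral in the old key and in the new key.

The scale of Bb major is Bb C D Eb F G A; C is degree 2, and the triad built there (C-Eb-G) is minor, so it is ii.
The scale of Ab major is Ab Bb C Db Eb F G; C is degree 3, and the triad built there (C-Eb-G) is minor, so it is iii.

ii in Bb major; iii in Ab major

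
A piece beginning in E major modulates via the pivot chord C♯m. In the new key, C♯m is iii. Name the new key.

A major

The numeral iii denotes a minor triad on scale degree 3. With C♯ on degree 3, the tonic of the new key is A.
Degree 3 carries a minor triad in major keys, so the destination is A major.
Check: the diatonic triads of A major are A (I), Bm (ii), C♯m (iii), D (IV), E (V), F♯m (vi), G♯dim (vii°) — C♯m is indeed iii.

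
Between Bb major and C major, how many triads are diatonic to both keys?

Diatonic triads of Bb major: Bb (I), Cm (ii), Dm (iii), Eb (IV), F (V), Gm (vi), Adim (vii°).
Diatonic triads of C major: C (I), Dm (ii), Em (iii), F (IV), G (V), Am (vi), Bdim (vii°).
Matching root and quality in both lists: Dm, F.
That gives 2 common triads.

2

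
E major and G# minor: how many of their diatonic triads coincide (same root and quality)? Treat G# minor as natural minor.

Diatonic triads of E major: E (I), F#m (ii), G#m (iii), A (IV), B (V), C#m (vi), D#dim (vii°).
Diatonic triads of G# minor (natural minor): G#m (i), A#dim (ii°), B (III), C#m (iv), D#m (v), E (VI), F# (VII).
Matching root and quality in both lists: E, G#m, B, C#m.
That gives 4 common triads.

4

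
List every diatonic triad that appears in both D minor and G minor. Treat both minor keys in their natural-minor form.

Dm, F, Gm, Bb

Triads in D minor (natural minor): Dm (i), Edim (ii°), F (III), Gm (iv), Am (v), Bb (VI), C (VII).
Triads in G minor (natural minor): Gm (i), Adim (ii°), Bb (III), Cm (iv), Dm (v), Eb (VI), F (VII).
Shared triads with their functions: Dm (i in D minor, v in G minor); F (III in D minor, VII in G minor); Gm (iv in D minor, i in G minor); Bb (VI in D minor, III in G minor).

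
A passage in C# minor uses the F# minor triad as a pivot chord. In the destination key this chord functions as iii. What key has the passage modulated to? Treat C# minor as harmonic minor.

D major

The numeral iii denotes a minor triad on scale degree 3. With F# on degree 3, the tonic of the new key is D.
Degree 3 carries a minor triad in major keys, so the destination is D major.
Check: the diatonic triads of D major are D (I), Em (ii), F#m (iii), G (IV), A (V), Bm (vi), C#dim (vii°) — F# minor is indeed iii.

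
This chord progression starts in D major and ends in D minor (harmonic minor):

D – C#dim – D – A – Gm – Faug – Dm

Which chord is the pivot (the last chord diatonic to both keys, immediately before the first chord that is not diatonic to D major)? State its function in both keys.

A — V in D major, V in D minor

Chords diatonic to D major: D, Em, F#m, G, A, Bm, C#dim.
Reading the progression, the first chord not in that set is Gm, so the modulation leaves D major there.
The chord immediately before Gm is A, which is diatonic to both keys: V in D major and V in D minor.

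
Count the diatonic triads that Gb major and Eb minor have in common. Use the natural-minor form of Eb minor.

Diatonic triads of Gb major: Gb major (I), Ab minor (ii), Bb minor (iii), Cb major (IV), Db major (V), Eb minor (vi), F diminished (vii°).
Diatonic triads of Eb minor (natural minor): Eb minor (i), F diminished (ii°), Gb major (III), Ab minor (iv), Bb minor (v), Cb major (VI), Db major (VII).
Matching root and quality in both lists: Gb major, Ab minor, Bb minor, Cb major, Db major, Eb minor, F diminished.
That gives 7 common triads.

7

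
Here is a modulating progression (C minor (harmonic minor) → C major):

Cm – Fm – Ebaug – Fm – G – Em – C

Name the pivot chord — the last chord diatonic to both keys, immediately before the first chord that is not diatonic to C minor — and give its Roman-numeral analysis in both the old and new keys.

G — V in C minor, V in C major

Chords diatonic to C minor: Cm, Ddim, Ebaug, Fm, G, Ab, Bdim.
Reading the progression, the first chord not in that set is Em, so the modulation leaves C minor there.
The chord immediately before Em is G, which is diatonic to both keys: V in C minor and V in C major.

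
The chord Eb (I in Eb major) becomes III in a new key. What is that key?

C minor

The numeral III denotes a major triad on scale degree 3. With Eb on degree 3, the tonic of the new key is C.
Degree 3 carries a major triad in natural-minor keys, so the destination is C minor.
Check: the diatonic triads of C minor (natural minor) are Cm (i), Ddim (ii°), Eb (III), Fm (iv), Gm (v), Ab (VI), Bb (VII) — Eb is indeed III.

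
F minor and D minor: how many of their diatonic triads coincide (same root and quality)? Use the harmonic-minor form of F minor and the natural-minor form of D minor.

2

Diatonic triads of F minor (harmonic minor): Fm (i), Gdim (ii°), Abaug (III+), Bbm (iv), C (V), Db (VI), Edim (vii°).
Diatonic triads of D minor (natural minor): Dm (i), Edim (ii°), F (III), Gm (iv), Am (v), Bb (VI), C (VII).
Matching root and quality in both lists: C, Edim.
That gives 2 common triads.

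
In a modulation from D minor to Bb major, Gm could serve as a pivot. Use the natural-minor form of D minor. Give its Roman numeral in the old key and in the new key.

iv in D minor; vi in Bb major

The scale of D minor (natural minor) is D E F G A Bb C; G is degree 4, and the triad built there (G-Bb-D) is minor, so it is iv.
The scale of Bb major is Bb C D Eb F G A; G is degree 6, and the triad built there (G-Bb-D) is minor, so it is vi.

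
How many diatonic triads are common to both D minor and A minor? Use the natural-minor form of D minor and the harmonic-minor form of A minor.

3

Diatonic triads of D minor (natural minor): D minor (i), E diminished (ii°), F major (III), G minor (iv), A minor (v), Bb major (VI), C major (VII).
Diatonic triads of A minor (harmonic minor): A minor (i), B diminished (ii°), C augmented (III+), D minor (iv), E major (V), F major (VI), G# diminished (vii°).
Matching root and quality in both lists: D minor, F major, A minor.
That gives 3 common triads.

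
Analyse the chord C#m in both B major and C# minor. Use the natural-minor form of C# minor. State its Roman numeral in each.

ii in B major; i in C# minor

The scale of B major is B C# D# E F# G# A#; C# is degree 2, and the triad built there (C#-E-G#) is minor, so it is ii.
The scale of C# minor (natural minor) is C# D# E F# G# A B; C# is degree 1, and the triad built there (C#-E-G#) is minor, so it is i.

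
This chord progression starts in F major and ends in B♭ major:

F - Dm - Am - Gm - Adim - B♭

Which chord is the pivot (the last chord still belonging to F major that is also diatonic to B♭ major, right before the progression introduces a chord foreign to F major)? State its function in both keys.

Gm — ii in F major, vi in B♭ major

Chords diatonic to F major: F, Gm, Am, B♭, C, Dm, Edim.
Reading the progression, the first chord not in that set is Adim, so the modulation leaves F major there.
The chord immediately before Adim is Gm, which is diatonic to both keys: ii in F major and vi in B♭ major.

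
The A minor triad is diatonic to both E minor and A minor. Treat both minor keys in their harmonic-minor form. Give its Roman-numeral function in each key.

iv in E minor; i in A minor

The scale of E minor (harmonic minor) is E F♯ G A B C D♯; A is degree 4, and the triad built there (A-C-E) is minor, so it is iv.
The scale of A minor (harmonic minor) is A B C D E F G♯; A is degree 1, and the triad built there (A-C-E) is minor, so it is i.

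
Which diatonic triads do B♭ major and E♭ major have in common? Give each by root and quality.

B♭, Cm, E♭, Gm

Triads in B♭ major: B♭ (I), Cm (ii), Dm (iii), E♭ (IV), F (V), Gm (vi), Adim (vii°).
Triads in E♭ major: E♭ (I), Fm (ii), Gm (iii), A♭ (IV), B♭ (V), Cm (vi), Ddim (vii°).
Shared triads with their functions: B♭ (I in B♭ major, V in E♭ major); Cm (ii in B♭ major, vi in E♭ major); E♭ (IV in B♭ major, I in E♭ major); Gm (vi in B♭ major, iii in E♭ major).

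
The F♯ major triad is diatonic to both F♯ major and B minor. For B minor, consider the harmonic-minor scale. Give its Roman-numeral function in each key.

The scale of F♯ major is F♯ G♯ A♯ B C♯ D♯ E♯; F♯ is degree 1, and the triad built there (F♯-A♯-C♯) is major, so it is I.
The scale of B minor (harmonic minor) is B C♯ D E F♯ G A♯; F♯ is degree 5, and the triad built there (F♯-A♯-C♯) is major, so it is V.

I in F♯ major; V in B minor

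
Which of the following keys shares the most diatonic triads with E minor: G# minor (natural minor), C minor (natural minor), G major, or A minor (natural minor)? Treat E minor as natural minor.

G major

Triads of E minor (natural minor): Em (i), F#dim (ii°), G (III), Am (iv), Bm (v), C (VI), D (VII).
G# minor (natural minor) shares 0: none.
C minor (natural minor) shares 0: none.
G major shares 7: Em, F#dim, G, Am, Bm, C, D.
A minor (natural minor) shares 4: Em, G, Am, C.
The most common triads (7) are shared with G major.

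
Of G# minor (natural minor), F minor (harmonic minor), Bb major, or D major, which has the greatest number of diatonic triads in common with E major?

Triads of E major: E major (I), F# minor (ii), G# minor (iii), A major (IV), B major (V), C# minor (vi), D# diminished (vii°).
G# minor (natural minor) shares 4: E, G#m, B, C#m.
F minor (harmonic minor) shares 0: none.
Bb major shares 0: none.
D major shares 2: F#m, A.
The most common triads (4) are shared with G# minor.

G# minor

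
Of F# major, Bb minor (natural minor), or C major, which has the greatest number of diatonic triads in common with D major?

Triads of D major: D (I), Em (ii), F#m (iii), G (IV), A (V), Bm (vi), C#dim (vii°).
F# major shares 0: none.
Bb minor (natural minor) shares 0: none.
C major shares 2: Em, G.
The most common triads (2) are shared with C major.

C major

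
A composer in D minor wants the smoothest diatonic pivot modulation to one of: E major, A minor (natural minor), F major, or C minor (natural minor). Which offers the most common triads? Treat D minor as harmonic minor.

Triads of D minor (harmonic minor): D minor (i), E diminished (ii°), F augmented (III+), G minor (iv), A major (V), Bb major (VI), C# diminished (vii°).
E major shares 1: A.
A minor (natural minor) shares 1: Dm.
F major shares 4: Dm, Edim, Gm, Bb.
C minor (natural minor) shares 2: Gm, Bb.
The most common triads (4) are shared with F major.

F major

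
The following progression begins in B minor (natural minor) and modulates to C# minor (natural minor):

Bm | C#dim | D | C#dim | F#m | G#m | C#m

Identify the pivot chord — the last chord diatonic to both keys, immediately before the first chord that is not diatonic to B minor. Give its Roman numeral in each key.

Chords diatonic to B minor: Bm, C#dim, D, Em, F#m, G, A.
Reading the progression, the first chord not in that set is G#m, so the modulation leaves B minor there.
The chord immediately before G#m is F#m, which is diatonic to both keys: v in B minor and iv in C# minor.

F#m — v in B minor, iv in C# minor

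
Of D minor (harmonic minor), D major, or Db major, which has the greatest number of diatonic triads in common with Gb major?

Triads of Gb major: Gb major (I), Ab minor (ii), Bb minor (iii), Cb major (IV), Db major (V), Eb minor (vi), F diminished (vii°).
D minor (harmonic minor) shares 0: none.
D major shares 0: none.
Db major shares 4: Gb, Bbm, Db, Ebm.
The most common triads (4) are shared with Db major.

Db major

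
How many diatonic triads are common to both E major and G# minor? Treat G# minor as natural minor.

Diatonic triads of E major: E (I), F#m (ii), G#m (iii), A (IV), B (V), C#m (vi), D#dim (vii°).
Diatonic triads of G# minor (natural minor): G#m (i), A#dim (ii°), B (III), C#m (iv), D#m (v), E (VI), F# (VII).
Matching root and quality in both lists: E, G#m, B, C#m.
That gives 4 common triads.

4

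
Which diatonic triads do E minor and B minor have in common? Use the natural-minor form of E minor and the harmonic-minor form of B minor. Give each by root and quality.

Triads in E minor (natural minor): Em (i), F#dim (ii°), G (III), Am (iv), Bm (v), C (VI), D (VII).
Triads in B minor (harmonic minor): Bm (i), C#dim (ii°), Daug (III+), Em (iv), F# (V), G (VI), A#dim (vii°).
Shared triads with their functions: Em (i in E minor, iv in B minor); G (III in E minor, VI in B minor); Bm (v in E minor, i in B minor).

Em, G, Bm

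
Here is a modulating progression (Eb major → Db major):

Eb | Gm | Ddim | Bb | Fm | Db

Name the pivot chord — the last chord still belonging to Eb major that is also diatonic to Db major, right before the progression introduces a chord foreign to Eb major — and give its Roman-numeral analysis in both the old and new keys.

Chords diatonic to Eb major: Eb, Fm, Gm, Ab, Bb, Cm, Ddim.
Reading the progression, the first chord not in that set is Db, so the modulation leaves Eb major there.
The chord immediately before Db is Fm, which is diatonic to both keys: ii in Eb major and iii in Db major.

Fm — ii in Eb major, iii in Db major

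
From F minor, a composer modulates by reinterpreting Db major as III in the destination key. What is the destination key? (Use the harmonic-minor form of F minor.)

Bb minor

The numeral III denotes a major triad on scale degree 3. With Db on degree 3, the tonic of the new key is Bb.
Degree 3 carries a major triad in natural-minor keys, so the destination is Bb minor.
Check: the diatonic triads of Bb minor (natural minor) are Bbm (i), Cdim (ii°), Db (III), Ebm (iv), Fm (v), Gb (VI), Ab (VII) — Db major is indeed III.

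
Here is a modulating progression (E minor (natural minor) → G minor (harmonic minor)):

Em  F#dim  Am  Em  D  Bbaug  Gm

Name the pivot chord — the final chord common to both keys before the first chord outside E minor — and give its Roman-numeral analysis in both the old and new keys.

Chords diatonic to E minor: Em, F#dim, G, Am, Bm, C, D.
Reading the progression, the first chord not in that set is Bbaug, so the modulation leaves E minor there.
The chord immediately before Bbaug is D, which is diatonic to both keys: VII in E minor and V in G minor.

D — VII in E minor, V in G minor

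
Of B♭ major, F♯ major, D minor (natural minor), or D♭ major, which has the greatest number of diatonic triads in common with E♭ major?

Triads of E♭ major: E♭ major (I), F minor (ii), G minor (iii), A♭ major (IV), B♭ major (V), C minor (vi), D diminished (vii°).
B♭ major shares 4: E♭, Gm, B♭, Cm.
F♯ major shares 0: none.
D minor (natural minor) shares 2: Gm, B♭.
D♭ major shares 2: Fm, A♭.
The most common triads (4) are shared with B♭ major.

B♭ major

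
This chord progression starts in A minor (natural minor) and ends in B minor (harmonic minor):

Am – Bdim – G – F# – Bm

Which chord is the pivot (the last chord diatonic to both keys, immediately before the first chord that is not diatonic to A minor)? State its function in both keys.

Chords diatonic to A minor: Am, Bdim, C, Dm, Em, F, G.
Reading the progression, the first chord not in that set is F#, so the modulation leaves A minor there.
The chord immediately before F# is G, which is diatonic to both keys: VII in A minor and VI in B minor.

G — VII in A minor, VI in B minor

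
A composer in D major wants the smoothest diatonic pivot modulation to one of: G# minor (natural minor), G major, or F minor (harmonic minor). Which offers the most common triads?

Triads of D major: D major (I), E minor (ii), F# minor (iii), G major (IV), A major (V), B minor (vi), C# diminished (vii°).
G# minor (natural minor) shares 0: none.
G major shares 4: D, Em, G, Bm.
F minor (harmonic minor) shares 0: none.
The most common triads (4) are shared with G major.

G major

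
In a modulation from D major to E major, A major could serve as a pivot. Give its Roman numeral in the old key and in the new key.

V in D major; IV in E major

The scale of D major is D E F# G A B C#; A is degree 5, and the triad built there (A-C#-E) is major, so it is V.
The scale of E major is E F# G# A B C# D#; A is degree 4, and the triad built there (A-C#-E) is major, so it is IV.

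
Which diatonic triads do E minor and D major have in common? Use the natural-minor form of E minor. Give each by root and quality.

Em, G, Bm, D

Triads in E minor (natural minor): Em (i), F#dim (ii°), G (III), Am (iv), Bm (v), C (VI), D (VII).
Triads in D major: D (I), Em (ii), F#m (iii), G (IV), A (V), Bm (vi), C#dim (vii°).
Shared triads with their functions: Em (i in E minor, ii in D major); G (III in E minor, IV in D major); Bm (v in E minor, vi in D major); D (VII in E minor, I in D major).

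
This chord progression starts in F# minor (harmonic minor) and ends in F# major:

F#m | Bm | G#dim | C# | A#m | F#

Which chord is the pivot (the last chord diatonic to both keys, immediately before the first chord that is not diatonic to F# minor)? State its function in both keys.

C# — V in F# minor, V in F# major

Chords diatonic to F# minor: F#m, G#dim, Aaug, Bm, C#, D, E#dim.
Reading the progression, the first chord not in that set is A#m, so the modulation leaves F# minor there.
The chord immediately before A#m is C#, which is diatonic to both keys: V in F# minor and V in F# major.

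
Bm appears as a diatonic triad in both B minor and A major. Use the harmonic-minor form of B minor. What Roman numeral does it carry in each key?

The scale of B minor (harmonic minor) is B C# D E F# G A#; B is degree 1, and the triad built there (B-D-F#) is minor, so it is i.
The scale of A major is A B C# D E F# G#; B is degree 2, and the triad built there (B-D-F#) is minor, so it is ii.

i in B minor; ii in A major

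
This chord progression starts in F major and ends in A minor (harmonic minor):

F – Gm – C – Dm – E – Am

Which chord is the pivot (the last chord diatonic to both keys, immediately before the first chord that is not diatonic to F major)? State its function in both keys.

Chords diatonic to F major: F, Gm, Am, Bb, C, Dm, Edim.
Reading the progression, the first chord not in that set is E, so the modulation leaves F major there.
The chord immediately before E is Dm, which is diatonic to both keys: vi in F major and iv in A minor.

Dm — vi in F major, iv in A minor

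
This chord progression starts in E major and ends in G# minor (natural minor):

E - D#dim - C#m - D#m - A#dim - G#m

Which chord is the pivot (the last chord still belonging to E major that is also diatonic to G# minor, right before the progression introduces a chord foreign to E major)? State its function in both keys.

Chords diatonic to E major: E, F#m, G#m, A, B, C#m, D#dim.
Reading the progression, the first chord not in that set is D#m, so the modulation leaves E major there.
The chord immediately before D#m is C#m, which is diatonic to both keys: vi in E major and iv in G# minor.

C#m — vi in E major, iv in G# minor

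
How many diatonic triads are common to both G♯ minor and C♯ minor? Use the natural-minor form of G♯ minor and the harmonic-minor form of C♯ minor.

Diatonic triads of G♯ minor (natural minor): G♯m (i), A♯dim (ii°), B (III), C♯m (iv), D♯m (v), E (VI), F♯ (VII).
Diatonic triads of C♯ minor (harmonic minor): C♯m (i), D♯dim (ii°), Eaug (III+), F♯m (iv), G♯ (V), A (VI), B♯dim (vii°).
Matching root and quality in both lists: C♯m.
That gives 1 common triad.

1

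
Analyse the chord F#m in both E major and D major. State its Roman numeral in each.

ii in E major; iii in D major

The scale of E major is E F# G# A B C# D#; F# is degree 2, and the triad built there (F#-A-C#) is minor, so it is ii.
The scale of D major is D E F# G A B C#; F# is degree 3, and the triad built there (F#-A-C#) is minor, so it is iii.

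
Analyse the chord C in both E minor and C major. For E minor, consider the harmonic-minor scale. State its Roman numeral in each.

The scale of E minor (harmonic minor) is E F# G A B C D#; C is degree 6, and the triad built there (C-E-G) is major, so it is VI.
The scale of C major is C D E F G A B; C is degree 1, and the triad built there (C-E-G) is major, so it is I.

VI in E minor; I in C major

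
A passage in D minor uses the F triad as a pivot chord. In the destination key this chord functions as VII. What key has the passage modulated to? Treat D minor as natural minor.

G minor

The numeral VII denotes a major triad on scale degree 7. With F on degree 7, the tonic of the new key is G.
Degree 7 carries a major triad in natural-minor keys, so the destination is G minor.
Check: the diatonic triads of G minor (natural minor) are Gm (i), Adim (ii°), Bb (III), Cm (iv), Dm (v), Eb (VI), F (VII) — F is indeed VII.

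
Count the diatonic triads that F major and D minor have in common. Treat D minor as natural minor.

7

Diatonic triads of F major: F (I), Gm (ii), Am (iii), Bb (IV), C (V), Dm (vi), Edim (vii°).
Diatonic triads of D minor (natural minor): Dm (i), Edim (ii°), F (III), Gm (iv), Am (v), Bb (VI), C (VII).
Matching root and quality in both lists: F, Gm, Am, Bb, C, Dm, Edim.
That gives 7 common triads.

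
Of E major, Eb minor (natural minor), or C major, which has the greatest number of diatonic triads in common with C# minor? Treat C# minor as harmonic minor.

E major

Triads of C# minor (harmonic minor): C#m (i), D#dim (ii°), Eaug (III+), F#m (iv), G# (V), A (VI), B#dim (vii°).
E major shares 4: C#m, D#dim, F#m, A.
Eb minor (natural minor) shares 0: none.
C major shares 0: none.
The most common triads (4) are shared with E major.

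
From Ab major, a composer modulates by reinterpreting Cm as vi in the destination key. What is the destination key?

Eb major

The numeral vi denotes a minor triad on scale degree 6. With C on degree 6, the tonic of the new key is Eb.
Degree 6 carries a minor triad in major keys, so the destination is Eb major.
Check: the diatonic triads of Eb major are Eb (I), Fm (ii), Gm (iii), Ab (IV), Bb (V), Cm (vi), Ddim (vii°) — Cm is indeed vi.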